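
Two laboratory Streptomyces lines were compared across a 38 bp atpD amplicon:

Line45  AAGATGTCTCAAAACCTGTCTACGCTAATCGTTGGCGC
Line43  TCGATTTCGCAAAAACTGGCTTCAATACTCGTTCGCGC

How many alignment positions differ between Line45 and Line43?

Mismatches occur at site 1 (A↔T), site 2 (A↔C), site 6 (G↔T), site 9 (T↔G), site 15 (C↔A), site 19 (T↔G), site 22 (A↔T), site 24 (G↔A), site 25 (C↔A), site 28 (A↔C), site 34 (G↔C).
That gives 11 mismatches out of 38 aligned sites, so the Hamming distance is 11.

11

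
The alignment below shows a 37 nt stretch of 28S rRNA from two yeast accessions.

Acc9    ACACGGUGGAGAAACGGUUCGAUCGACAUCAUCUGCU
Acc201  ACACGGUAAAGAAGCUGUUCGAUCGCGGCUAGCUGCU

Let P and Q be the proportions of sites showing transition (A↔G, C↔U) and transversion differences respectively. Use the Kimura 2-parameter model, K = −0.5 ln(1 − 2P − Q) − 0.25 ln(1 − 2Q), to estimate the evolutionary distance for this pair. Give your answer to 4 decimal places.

0.3441

Differing sites — 8:G/A (Ti); 9:G/A (Ti); 14:A/G (Ti); 16:G/U (Tv); 26:A/C (Tv); 27:C/G (Tv); 28:A/G (Ti); 29:U/C (Ti); 30:C/U (Ti); 32:U/G (Tv).
Of the 10 differences, 6 transitions and 4 transversions over 37 sites: P = 6/37 = 0.162162, Q = 4/37 = 0.108108.
d = −0.5·ln(0.567568) − 0.25·ln(0.783784) = −0.5·(-0.566395) − 0.25·(-0.243622) = 0.3441.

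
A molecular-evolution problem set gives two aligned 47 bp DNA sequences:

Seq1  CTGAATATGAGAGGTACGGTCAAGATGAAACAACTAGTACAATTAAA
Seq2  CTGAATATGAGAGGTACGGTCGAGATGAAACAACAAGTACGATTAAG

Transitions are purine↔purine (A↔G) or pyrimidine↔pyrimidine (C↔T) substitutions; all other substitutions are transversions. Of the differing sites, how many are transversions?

Differing sites — 22:A/G (Ti); 35:T/A (Tv); 41:A/G (Ti); 47:A/G (Ti).
Of the 4 differences, 3 transitions and 1 transversion, so the answer is 1.

1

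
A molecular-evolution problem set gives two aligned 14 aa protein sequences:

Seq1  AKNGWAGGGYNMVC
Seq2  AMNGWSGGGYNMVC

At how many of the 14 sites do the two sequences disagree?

2

Differing sites — 2:K/M; 6:A/S.
That gives 2 mismatches out of 14 aligned sites, so the Hamming distance is 2.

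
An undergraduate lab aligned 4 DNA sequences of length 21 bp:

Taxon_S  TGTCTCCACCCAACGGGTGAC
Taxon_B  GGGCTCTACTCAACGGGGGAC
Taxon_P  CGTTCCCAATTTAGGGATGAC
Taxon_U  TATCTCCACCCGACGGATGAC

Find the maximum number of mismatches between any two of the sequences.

11

Pairwise Hamming distances:
  Taxon_S vs Taxon_B: 5
  Taxon_S vs Taxon_P: 9
  Taxon_S vs Taxon_U: 3
  Taxon_B vs Taxon_P: 11
  Taxon_B vs Taxon_U: 8
  Taxon_P vs Taxon_U: 9
The largest is 11, between Taxon_B and Taxon_P.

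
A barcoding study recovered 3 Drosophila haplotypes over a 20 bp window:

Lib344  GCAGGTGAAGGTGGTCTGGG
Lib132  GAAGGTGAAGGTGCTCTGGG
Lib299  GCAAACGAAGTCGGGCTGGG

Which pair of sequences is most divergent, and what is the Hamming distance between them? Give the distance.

8

Pairwise Hamming distances:
  Lib344 vs Lib132: 2
  Lib344 vs Lib299: 6
  Lib132 vs Lib299: 8
The largest is 8, between Lib132 and Lib299.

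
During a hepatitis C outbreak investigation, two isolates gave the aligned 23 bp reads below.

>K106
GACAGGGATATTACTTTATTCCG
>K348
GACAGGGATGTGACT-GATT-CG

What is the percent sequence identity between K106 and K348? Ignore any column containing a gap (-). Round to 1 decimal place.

85.7%

Excluding the 2 gap columns leaves 21 comparable sites.
Differing sites — 10:A/G; 12:T/G; 17:T/G.
18 of the 21 comparable sites match, so the percent identity is 18/21 × 100 = 85.7%.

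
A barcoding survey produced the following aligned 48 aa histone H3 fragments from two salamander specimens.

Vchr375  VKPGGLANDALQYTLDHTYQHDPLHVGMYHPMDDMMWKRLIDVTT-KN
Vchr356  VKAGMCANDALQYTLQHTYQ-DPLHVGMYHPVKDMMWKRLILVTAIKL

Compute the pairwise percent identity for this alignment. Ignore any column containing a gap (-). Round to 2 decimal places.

80.43%

Excluding the 2 gap columns leaves 46 comparable sites.
Differing sites — 3:P/A; 5:G/M; 6:L/C; 16:D/Q; 32:M/V; 33:D/K; 42:D/L; 45:T/A; 48:N/L.
37 of the 46 comparable sites match, so the percent identity is 37/46 × 100 = 80.43%.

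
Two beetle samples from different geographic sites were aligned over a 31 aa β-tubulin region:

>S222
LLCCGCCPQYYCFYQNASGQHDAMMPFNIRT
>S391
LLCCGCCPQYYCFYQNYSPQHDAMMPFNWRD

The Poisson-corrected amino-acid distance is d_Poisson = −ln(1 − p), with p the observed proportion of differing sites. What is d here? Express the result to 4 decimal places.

0.1382

Differing sites — 17:A/Y; 19:G/P; 29:I/W; 31:T/D.
p = 4/31 = 0.129032.
d = −ln(1 − 0.129032) = −ln(0.870968) = 0.1382.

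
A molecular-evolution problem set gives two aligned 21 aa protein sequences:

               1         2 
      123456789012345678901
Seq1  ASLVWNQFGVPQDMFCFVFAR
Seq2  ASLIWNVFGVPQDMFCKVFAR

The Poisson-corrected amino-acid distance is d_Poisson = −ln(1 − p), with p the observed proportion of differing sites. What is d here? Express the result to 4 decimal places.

The sequences differ at positions 4 (V/I), 7 (Q/V), 17 (F/K).
p = 3/21 = 0.142857.
d = −ln(1 − 0.142857) = −ln(0.857143) = 0.1542.

0.1542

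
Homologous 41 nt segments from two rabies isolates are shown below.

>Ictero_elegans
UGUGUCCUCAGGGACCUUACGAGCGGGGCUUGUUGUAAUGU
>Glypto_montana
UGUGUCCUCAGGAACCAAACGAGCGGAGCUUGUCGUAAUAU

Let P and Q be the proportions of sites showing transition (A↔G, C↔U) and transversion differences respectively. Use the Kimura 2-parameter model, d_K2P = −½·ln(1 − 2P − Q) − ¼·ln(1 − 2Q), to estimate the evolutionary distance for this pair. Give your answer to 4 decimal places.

0.1655

Differing sites — 13:G/A (Ti); 17:U/A (Tv); 18:U/A (Tv); 27:G/A (Ti); 34:U/C (Ti); 40:G/A (Ti).
Of the 6 differences, 4 transitions and 2 transversions over 41 sites: P = 4/41 = 0.097561, Q = 2/41 = 0.048780.
d = −0.5·ln(0.756098) − 0.25·ln(0.902440) = −0.5·(-0.279584) − 0.25·(-0.102653) = 0.1655.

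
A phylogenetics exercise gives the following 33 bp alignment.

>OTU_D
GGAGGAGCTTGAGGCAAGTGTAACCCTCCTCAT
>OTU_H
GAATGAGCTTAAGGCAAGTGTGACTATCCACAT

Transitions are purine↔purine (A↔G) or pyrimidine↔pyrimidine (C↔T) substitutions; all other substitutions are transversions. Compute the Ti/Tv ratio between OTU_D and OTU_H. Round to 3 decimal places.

Mismatches occur at site 2 (G↔A, transition), site 4 (G↔T, transversion), site 11 (G↔A, transition), site 22 (A↔G, transition), site 25 (C↔T, transition), site 26 (C↔A, transversion), site 30 (T↔A, transversion).
Of the 7 differences, 4 transitions and 3 transversions, so Ti/Tv = 4/3 = 1.333.

1.333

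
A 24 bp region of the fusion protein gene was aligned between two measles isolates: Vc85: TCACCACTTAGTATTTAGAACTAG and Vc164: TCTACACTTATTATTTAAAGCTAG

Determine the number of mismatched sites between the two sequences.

Differing sites — 3:A/T; 4:C/A; 11:G/T; 18:G/A; 20:A/G.
That gives 5 mismatches out of 24 aligned sites, so the Hamming distance is 5.

5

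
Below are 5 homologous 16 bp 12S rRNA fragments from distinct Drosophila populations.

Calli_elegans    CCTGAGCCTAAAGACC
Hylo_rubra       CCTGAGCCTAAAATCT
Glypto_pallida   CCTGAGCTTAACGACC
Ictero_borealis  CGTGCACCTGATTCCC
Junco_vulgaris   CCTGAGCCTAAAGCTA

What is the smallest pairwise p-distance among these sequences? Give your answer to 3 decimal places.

0.125

Pairwise Hamming distances:
  Calli_elegans vs Hylo_rubra: 3
  Calli_elegans vs Glypto_pallida: 2
  Calli_elegans vs Ictero_borealis: 7
  Calli_elegans vs Junco_vulgaris: 3
  Hylo_rubra vs Glypto_pallida: 5
  Hylo_rubra vs Ictero_borealis: 8
  Hylo_rubra vs Junco_vulgaris: 4
  Glypto_pallida vs Ictero_borealis: 8
  Glypto_pallida vs Junco_vulgaris: 5
  Ictero_borealis vs Junco_vulgaris: 8
The smallest is 2 mismatches, between Calli_elegans and Glypto_pallida; p = 2/16 = 0.125.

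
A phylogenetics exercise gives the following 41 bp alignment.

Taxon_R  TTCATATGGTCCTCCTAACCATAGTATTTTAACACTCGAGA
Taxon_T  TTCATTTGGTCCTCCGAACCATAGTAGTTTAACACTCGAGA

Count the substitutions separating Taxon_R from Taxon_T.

Mismatches occur at site 6 (A→T), site 16 (T→G), site 27 (T→G).
That gives 3 mismatches out of 41 aligned sites, so the Hamming distance is 3.

3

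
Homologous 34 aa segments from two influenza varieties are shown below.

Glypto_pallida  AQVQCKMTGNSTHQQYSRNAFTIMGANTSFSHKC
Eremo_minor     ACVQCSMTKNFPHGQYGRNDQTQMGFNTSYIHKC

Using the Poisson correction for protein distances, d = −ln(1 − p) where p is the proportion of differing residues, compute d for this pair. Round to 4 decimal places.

0.4818

Differing sites — 2:Q/C; 6:K/S; 9:G/K; 11:S/F; 12:T/P; 14:Q/G; 17:S/G; 20:A/D; 21:F/Q; 23:I/Q; 26:A/F; 30:F/Y; 31:S/I.
p = 13/34 = 0.382353.
d = −ln(1 − 0.382353) = −ln(0.617647) = 0.4818.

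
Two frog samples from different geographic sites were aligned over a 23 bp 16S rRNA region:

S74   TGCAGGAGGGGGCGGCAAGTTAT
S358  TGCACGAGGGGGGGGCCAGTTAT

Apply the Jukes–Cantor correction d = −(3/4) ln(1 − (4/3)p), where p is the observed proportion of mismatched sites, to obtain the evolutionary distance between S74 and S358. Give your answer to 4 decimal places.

0.1433

Differing sites — 5:G/C; 13:C/G; 17:A/C.
p = 3/23 = 0.130435.
d = −0.75 · ln(1 − (4/3)·0.130435) = −0.75 · ln(0.826087) = −0.75 · (-0.191055) = 0.1433.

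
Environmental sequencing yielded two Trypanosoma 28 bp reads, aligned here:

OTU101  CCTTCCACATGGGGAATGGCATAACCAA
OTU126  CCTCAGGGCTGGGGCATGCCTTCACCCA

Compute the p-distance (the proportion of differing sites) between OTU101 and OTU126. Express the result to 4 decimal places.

Differing sites — 4:T/C; 5:C/A; 6:C/G; 7:A/G; 8:C/G; 9:A/C; 15:A/C; 19:G/C; 21:A/T; 23:A/C; 27:A/C.
There are 11 differences over 28 sites, so p = 11/28 = 0.3929.

0.3929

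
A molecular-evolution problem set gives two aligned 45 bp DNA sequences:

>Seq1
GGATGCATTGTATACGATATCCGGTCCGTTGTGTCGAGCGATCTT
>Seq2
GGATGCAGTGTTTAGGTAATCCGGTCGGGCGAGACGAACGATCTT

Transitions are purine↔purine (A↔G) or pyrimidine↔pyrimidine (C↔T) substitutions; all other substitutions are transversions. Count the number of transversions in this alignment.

9

Differing sites — 8:T/G (Tv); 12:A/T (Tv); 15:C/G (Tv); 17:A/T (Tv); 18:T/A (Tv); 27:C/G (Tv); 29:T/G (Tv); 30:T/C (Ti); 32:T/A (Tv); 34:T/A (Tv); 38:G/A (Ti).
Of the 11 differences, 2 transitions and 9 transversions, so the answer is 9.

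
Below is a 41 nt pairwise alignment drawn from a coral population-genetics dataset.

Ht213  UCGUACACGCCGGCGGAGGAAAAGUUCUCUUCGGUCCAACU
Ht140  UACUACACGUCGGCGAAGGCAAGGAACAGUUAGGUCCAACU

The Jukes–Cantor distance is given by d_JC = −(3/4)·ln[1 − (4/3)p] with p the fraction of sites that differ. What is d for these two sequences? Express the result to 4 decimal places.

0.3321

Mismatches occur at site 2 (C↔A), site 3 (G↔C), site 10 (C↔U), site 16 (G↔A), site 20 (A↔C), site 23 (A↔G), site 25 (U↔A), site 26 (U↔A), site 28 (U↔A), site 29 (C↔G), site 32 (C↔A).
p = 11/41 = 0.268293.
d = −0.75 · ln(1 − (4/3)·0.268293) = −0.75 · ln(0.642276) = −0.75 · (-0.442737) = 0.3321.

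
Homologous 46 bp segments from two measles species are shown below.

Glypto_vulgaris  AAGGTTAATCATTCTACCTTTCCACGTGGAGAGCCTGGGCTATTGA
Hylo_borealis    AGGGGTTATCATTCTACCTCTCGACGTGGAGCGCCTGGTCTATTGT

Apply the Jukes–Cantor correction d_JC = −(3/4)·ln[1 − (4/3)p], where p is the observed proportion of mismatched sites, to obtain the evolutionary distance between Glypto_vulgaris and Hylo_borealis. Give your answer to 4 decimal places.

Differing sites — 2:A/G; 5:T/G; 7:A/T; 20:T/C; 23:C/G; 32:A/C; 39:G/T; 46:A/T.
p = 8/46 = 0.173913.
d = −0.75 · ln(1 − (4/3)·0.173913) = −0.75 · ln(0.768116) = −0.75 · (-0.263815) = 0.1979.

0.1979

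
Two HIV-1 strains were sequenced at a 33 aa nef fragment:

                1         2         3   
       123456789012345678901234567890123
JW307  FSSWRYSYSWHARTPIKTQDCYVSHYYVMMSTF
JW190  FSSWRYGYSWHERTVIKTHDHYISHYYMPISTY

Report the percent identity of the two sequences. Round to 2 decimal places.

The sequences differ at positions 7 (S/G), 12 (A/E), 15 (P/V), 19 (Q/H), 21 (C/H), 23 (V/I), 28 (V/M), 29 (M/P), 30 (M/I), 33 (F/Y).
23 of the 33 sites match, so the percent identity is 23/33 × 100 = 69.70%.

69.70%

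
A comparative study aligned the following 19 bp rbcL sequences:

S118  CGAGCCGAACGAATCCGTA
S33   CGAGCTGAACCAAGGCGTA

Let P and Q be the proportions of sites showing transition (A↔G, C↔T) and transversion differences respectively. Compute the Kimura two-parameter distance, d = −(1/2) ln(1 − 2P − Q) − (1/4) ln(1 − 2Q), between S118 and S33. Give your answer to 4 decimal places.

Mismatches occur at site 6 (C↔T, transition), site 11 (G↔C, transversion), site 14 (T↔G, transversion), site 15 (C↔G, transversion).
Of the 4 differences, 1 transition and 3 transversions over 19 sites: P = 1/19 = 0.052632, Q = 3/19 = 0.157895.
d = −0.5·ln(0.736841) − 0.25·ln(0.684210) = −0.5·(-0.305383) − 0.25·(-0.379490) = 0.2476.

0.2476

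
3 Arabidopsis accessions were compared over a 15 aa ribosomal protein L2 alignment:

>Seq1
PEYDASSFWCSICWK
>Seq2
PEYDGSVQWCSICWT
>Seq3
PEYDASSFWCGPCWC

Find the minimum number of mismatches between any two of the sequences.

3

Pairwise Hamming distances:
  Seq1 vs Seq2: 4
  Seq1 vs Seq3: 3
  Seq2 vs Seq3: 6
The smallest is 3, between Seq1 and Seq3.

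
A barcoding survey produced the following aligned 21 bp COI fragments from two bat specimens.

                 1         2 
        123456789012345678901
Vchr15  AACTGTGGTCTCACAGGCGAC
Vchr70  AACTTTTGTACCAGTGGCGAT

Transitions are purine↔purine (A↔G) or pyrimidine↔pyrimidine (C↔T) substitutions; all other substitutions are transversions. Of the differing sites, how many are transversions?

Mismatches occur at site 5 (G→T, transversion), site 7 (G→T, transversion), site 10 (C→A, transversion), site 11 (T→C, transition), site 14 (C→G, transversion), site 15 (A→T, transversion), site 21 (C→T, transition).
Of the 7 differences, 2 transitions and 5 transversions, so the answer is 5.

5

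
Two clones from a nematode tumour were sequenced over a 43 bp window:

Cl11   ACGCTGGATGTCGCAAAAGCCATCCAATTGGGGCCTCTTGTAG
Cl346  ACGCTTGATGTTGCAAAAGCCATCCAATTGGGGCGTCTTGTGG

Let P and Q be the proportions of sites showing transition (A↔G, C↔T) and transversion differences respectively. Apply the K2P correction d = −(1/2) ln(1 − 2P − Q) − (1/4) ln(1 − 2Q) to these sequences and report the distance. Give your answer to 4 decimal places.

0.0996

The sequences differ at positions 6 (G/T, transversion), 12 (C/T, transition), 35 (C/G, transversion), 42 (A/G, transition).
Of the 4 differences, 2 transitions and 2 transversions over 43 sites: P = 2/43 = 0.046512, Q = 2/43 = 0.046512.
d = −0.5·ln(0.860464) − 0.25·ln(0.906976) = −0.5·(-0.150284) − 0.25·(-0.097639) = 0.0996.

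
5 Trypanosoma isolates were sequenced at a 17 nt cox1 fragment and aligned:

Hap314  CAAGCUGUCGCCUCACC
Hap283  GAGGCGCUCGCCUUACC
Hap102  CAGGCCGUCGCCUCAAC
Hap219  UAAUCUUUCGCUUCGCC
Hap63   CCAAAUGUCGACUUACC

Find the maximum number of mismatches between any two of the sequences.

9

Pairwise Hamming distances:
  Hap314 vs Hap283: 5
  Hap314 vs Hap102: 3
  Hap314 vs Hap219: 5
  Hap314 vs Hap63: 5
  Hap283 vs Hap102: 5
  Hap283 vs Hap219: 8
  Hap283 vs Hap63: 8
  Hap102 vs Hap219: 8
  Hap102 vs Hap63: 8
  Hap219 vs Hap63: 9
The largest is 9, between Hap219 and Hap63.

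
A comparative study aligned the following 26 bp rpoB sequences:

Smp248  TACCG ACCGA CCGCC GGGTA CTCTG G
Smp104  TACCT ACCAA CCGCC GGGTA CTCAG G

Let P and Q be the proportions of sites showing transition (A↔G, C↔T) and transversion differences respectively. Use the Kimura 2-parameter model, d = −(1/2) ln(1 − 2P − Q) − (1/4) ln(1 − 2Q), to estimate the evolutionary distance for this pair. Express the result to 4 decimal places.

0.1253

Mismatches occur at site 5 (G↔T, transversion), site 9 (G↔A, transition), site 24 (T↔A, transversion).
Of the 3 differences, 1 transition and 2 transversions over 26 sites: P = 1/26 = 0.038462, Q = 2/26 = 0.076923.
d = −0.5·ln(0.846153) − 0.25·ln(0.846154) = −0.5·(-0.167055) − 0.25·(-0.167054) = 0.1253.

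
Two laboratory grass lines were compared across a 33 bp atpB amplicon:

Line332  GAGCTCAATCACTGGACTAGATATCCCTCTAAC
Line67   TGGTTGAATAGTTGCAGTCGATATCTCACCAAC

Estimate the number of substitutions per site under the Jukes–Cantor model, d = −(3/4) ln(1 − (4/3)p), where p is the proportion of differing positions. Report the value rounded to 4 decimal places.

Differing sites — 1:G/T; 2:A/G; 4:C/T; 6:C/G; 10:C/A; 11:A/G; 12:C/T; 15:G/C; 17:C/G; 19:A/C; 26:C/T; 28:T/A; 30:T/C.
p = 13/33 = 0.393939.
d = −0.75 · ln(1 − (4/3)·0.393939) = −0.75 · ln(0.474748) = −0.75 · (-0.744971) = 0.5587.

0.5587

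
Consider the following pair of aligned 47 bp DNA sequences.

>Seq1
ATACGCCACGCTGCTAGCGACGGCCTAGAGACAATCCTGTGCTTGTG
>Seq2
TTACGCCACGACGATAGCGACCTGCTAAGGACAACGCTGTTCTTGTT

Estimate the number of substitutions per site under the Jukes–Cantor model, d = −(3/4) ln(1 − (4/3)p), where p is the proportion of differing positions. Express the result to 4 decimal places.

Mismatches occur at site 1 (A→T), site 11 (C→A), site 12 (T→C), site 14 (C→A), site 22 (G→C), site 23 (G→T), site 24 (C→G), site 28 (G→A), site 29 (A→G), site 35 (T→C), site 36 (C→G), site 41 (G→T), site 47 (G→T).
p = 13/47 = 0.276596.
d = −0.75 · ln(1 − (4/3)·0.276596) = −0.75 · ln(0.631205) = −0.75 · (-0.460125) = 0.3451.

0.3451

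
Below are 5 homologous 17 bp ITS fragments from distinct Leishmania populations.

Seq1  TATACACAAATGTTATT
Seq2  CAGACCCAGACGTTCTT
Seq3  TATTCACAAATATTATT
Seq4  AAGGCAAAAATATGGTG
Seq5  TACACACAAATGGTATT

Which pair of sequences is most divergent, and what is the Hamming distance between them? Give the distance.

10

Pairwise Hamming distances:
  Seq1 vs Seq2: 6
  Seq1 vs Seq3: 2
  Seq1 vs Seq4: 8
  Seq1 vs Seq5: 2
  Seq2 vs Seq3: 8
  Seq2 vs Seq4: 10
  Seq2 vs Seq5: 7
  Seq3 vs Seq4: 7
  Seq3 vs Seq5: 4
  Seq4 vs Seq5: 9
The largest is 10, between Seq2 and Seq4.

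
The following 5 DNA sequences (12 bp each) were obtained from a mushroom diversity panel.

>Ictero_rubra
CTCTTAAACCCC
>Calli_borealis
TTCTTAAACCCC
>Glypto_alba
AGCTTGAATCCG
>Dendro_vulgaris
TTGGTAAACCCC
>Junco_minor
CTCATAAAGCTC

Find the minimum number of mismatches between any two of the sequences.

1

Pairwise Hamming distances:
  Ictero_rubra vs Calli_borealis: 1
  Ictero_rubra vs Glypto_alba: 5
  Ictero_rubra vs Dendro_vulgaris: 3
  Ictero_rubra vs Junco_minor: 3
  Calli_borealis vs Glypto_alba: 5
  Calli_borealis vs Dendro_vulgaris: 2
  Calli_borealis vs Junco_minor: 4
  Glypto_alba vs Dendro_vulgaris: 7
  Glypto_alba vs Junco_minor: 7
  Dendro_vulgaris vs Junco_minor: 5
The smallest is 1, between Ictero_rubra and Calli_borealis.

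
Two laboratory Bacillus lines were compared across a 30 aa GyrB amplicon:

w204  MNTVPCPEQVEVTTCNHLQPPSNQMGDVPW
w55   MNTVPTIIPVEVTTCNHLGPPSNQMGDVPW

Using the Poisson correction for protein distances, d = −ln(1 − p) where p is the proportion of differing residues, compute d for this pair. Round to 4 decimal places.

The sequences differ at positions 6 (C/T), 7 (P/I), 8 (E/I), 9 (Q/P), 19 (Q/G).
p = 5/30 = 0.166667.
d = −ln(1 − 0.166667) = −ln(0.833333) = 0.1823.

0.1823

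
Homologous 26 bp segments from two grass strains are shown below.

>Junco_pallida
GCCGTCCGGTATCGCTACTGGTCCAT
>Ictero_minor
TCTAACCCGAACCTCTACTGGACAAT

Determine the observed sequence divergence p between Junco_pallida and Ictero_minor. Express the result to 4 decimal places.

0.3846

Differing sites — 1:G/T; 3:C/T; 4:G/A; 5:T/A; 8:G/C; 10:T/A; 12:T/C; 14:G/T; 22:T/A; 24:C/A.
There are 10 differences over 26 sites, so p = 10/26 = 0.3846.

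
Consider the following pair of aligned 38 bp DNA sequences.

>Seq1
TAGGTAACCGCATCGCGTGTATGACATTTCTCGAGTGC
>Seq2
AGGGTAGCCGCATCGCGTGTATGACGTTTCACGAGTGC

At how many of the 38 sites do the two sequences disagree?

Mismatches occur at site 1 (T↔A), site 2 (A↔G), site 7 (A↔G), site 26 (A↔G), site 31 (T↔A).
That gives 5 mismatches out of 38 aligned sites, so the Hamming distance is 5.

5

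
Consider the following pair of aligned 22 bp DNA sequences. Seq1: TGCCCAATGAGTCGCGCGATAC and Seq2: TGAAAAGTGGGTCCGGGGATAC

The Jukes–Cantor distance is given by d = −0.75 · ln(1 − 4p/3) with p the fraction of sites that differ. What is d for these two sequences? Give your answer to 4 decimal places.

Mismatches occur at site 3 (C↔A), site 4 (C↔A), site 5 (C↔A), site 7 (A↔G), site 10 (A↔G), site 14 (G↔C), site 15 (C↔G), site 17 (C↔G).
p = 8/22 = 0.363636.
d = −0.75 · ln(1 − (4/3)·0.363636) = −0.75 · ln(0.515152) = −0.75 · (-0.663293) = 0.4975.

0.4975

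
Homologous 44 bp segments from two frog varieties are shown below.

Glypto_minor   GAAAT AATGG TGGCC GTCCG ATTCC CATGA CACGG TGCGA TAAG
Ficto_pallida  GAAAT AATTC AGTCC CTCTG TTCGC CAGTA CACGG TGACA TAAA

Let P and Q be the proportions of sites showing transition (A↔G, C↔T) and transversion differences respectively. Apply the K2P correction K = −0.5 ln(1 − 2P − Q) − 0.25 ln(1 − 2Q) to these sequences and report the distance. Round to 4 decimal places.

Differing sites — 9:G/T (Tv); 10:G/C (Tv); 11:T/A (Tv); 13:G/T (Tv); 16:G/C (Tv); 19:C/T (Ti); 21:A/T (Tv); 23:T/C (Ti); 24:C/G (Tv); 28:T/G (Tv); 29:G/T (Tv); 38:C/A (Tv); 39:G/C (Tv); 44:G/A (Ti).
Of the 14 differences, 3 transitions and 11 transversions over 44 sites: P = 3/44 = 0.068182, Q = 11/44 = 0.250000.
d = −0.5·ln(0.613636) − 0.25·ln(0.500000) = −0.5·(-0.488353) − 0.25·(-0.693147) = 0.4175.

0.4175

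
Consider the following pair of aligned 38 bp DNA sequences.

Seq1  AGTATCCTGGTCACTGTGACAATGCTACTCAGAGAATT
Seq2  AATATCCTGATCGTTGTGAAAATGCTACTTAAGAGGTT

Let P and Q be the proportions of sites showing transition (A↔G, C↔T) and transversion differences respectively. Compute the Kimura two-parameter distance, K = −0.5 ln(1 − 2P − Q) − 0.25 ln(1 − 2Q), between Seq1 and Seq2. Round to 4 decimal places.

The sequences differ at positions 2 (G/A, transition), 10 (G/A, transition), 13 (A/G, transition), 14 (C/T, transition), 20 (C/A, transversion), 30 (C/T, transition), 32 (G/A, transition), 33 (A/G, transition), 34 (G/A, transition), 35 (A/G, transition), 36 (A/G, transition).
Of the 11 differences, 10 transitions and 1 transversion over 38 sites: P = 10/38 = 0.263158, Q = 1/38 = 0.026316.
d = −0.5·ln(0.447368) − 0.25·ln(0.947368) = −0.5·(-0.804374) − 0.25·(-0.054068) = 0.4157.

0.4157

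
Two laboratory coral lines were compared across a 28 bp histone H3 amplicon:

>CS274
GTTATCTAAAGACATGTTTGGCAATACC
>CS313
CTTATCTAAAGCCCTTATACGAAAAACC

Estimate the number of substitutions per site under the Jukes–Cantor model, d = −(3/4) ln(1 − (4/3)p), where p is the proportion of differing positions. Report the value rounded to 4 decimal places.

0.4197

Mismatches occur at site 1 (G↔C), site 12 (A↔C), site 14 (A↔C), site 16 (G↔T), site 17 (T↔A), site 19 (T↔A), site 20 (G↔C), site 22 (C↔A), site 25 (T↔A).
p = 9/28 = 0.321429.
d = −0.75 · ln(1 − (4/3)·0.321429) = −0.75 · ln(0.571428) = −0.75 · (-0.559617) = 0.4197.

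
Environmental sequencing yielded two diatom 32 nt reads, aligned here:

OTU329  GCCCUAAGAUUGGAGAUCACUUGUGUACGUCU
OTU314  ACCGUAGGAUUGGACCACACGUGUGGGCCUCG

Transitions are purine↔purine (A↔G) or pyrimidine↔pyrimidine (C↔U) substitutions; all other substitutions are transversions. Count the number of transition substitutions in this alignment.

Differing sites — 1:G/A (Ti); 4:C/G (Tv); 7:A/G (Ti); 15:G/C (Tv); 16:A/C (Tv); 17:U/A (Tv); 21:U/G (Tv); 26:U/G (Tv); 27:A/G (Ti); 29:G/C (Tv); 32:U/G (Tv).
Of the 11 differences, 3 transitions and 8 transversions, so the answer is 3.

3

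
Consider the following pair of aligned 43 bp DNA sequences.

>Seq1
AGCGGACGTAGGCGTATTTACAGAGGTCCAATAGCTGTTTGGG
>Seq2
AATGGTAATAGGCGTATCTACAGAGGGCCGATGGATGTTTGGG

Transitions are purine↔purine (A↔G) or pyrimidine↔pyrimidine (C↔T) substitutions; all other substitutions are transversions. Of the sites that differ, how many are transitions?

6

The sequences differ at positions 2 (G/A, transition), 3 (C/T, transition), 6 (A/T, transversion), 7 (C/A, transversion), 8 (G/A, transition), 18 (T/C, transition), 27 (T/G, transversion), 30 (A/G, transition), 33 (A/G, transition), 35 (C/A, transversion).
Of the 10 differences, 6 transitions and 4 transversions, so the answer is 6.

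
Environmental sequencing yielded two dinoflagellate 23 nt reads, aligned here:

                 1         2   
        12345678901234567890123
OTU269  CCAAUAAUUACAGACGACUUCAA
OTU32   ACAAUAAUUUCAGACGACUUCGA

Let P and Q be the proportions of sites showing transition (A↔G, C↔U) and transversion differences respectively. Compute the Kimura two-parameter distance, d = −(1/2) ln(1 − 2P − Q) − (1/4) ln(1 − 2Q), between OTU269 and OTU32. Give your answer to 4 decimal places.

0.1433

Mismatches occur at site 1 (C/A, transversion), site 10 (A/U, transversion), site 22 (A/G, transition).
Of the 3 differences, 1 transition and 2 transversions over 23 sites: P = 1/23 = 0.043478, Q = 2/23 = 0.086957.
d = −0.5·ln(0.826087) − 0.25·ln(0.826086) = −0.5·(-0.191055) − 0.25·(-0.191056) = 0.1433.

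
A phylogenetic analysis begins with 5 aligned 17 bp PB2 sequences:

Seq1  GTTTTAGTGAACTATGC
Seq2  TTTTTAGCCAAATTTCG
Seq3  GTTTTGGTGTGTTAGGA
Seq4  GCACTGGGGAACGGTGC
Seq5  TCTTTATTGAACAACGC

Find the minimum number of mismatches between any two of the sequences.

5

Pairwise Hamming distances:
  Seq1 vs Seq2: 7
  Seq1 vs Seq3: 6
  Seq1 vs Seq4: 7
  Seq1 vs Seq5: 5
  Seq2 vs Seq3: 11
  Seq2 vs Seq4: 12
  Seq2 vs Seq5: 10
  Seq3 vs Seq4: 11
  Seq3 vs Seq5: 10
  Seq4 vs Seq5: 9
The smallest is 5, between Seq1 and Seq5.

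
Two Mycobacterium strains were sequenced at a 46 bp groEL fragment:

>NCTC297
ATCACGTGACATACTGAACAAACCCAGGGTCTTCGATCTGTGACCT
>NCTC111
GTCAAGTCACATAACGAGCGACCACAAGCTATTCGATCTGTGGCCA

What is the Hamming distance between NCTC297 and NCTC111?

Mismatches occur at site 1 (A→G), site 5 (C→A), site 8 (G→C), site 14 (C→A), site 15 (T→C), site 18 (A→G), site 20 (A→G), site 22 (A→C), site 24 (C→A), site 27 (G→A), site 29 (G→C), site 31 (C→A), site 43 (A→G), site 46 (T→A).
That gives 14 mismatches out of 46 aligned sites, so the Hamming distance is 14.

14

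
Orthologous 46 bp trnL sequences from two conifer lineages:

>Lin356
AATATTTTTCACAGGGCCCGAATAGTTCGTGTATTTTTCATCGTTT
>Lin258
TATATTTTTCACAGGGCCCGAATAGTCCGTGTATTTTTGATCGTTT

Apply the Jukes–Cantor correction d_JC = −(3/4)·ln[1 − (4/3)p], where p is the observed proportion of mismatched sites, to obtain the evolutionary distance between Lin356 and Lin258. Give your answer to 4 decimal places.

0.0682

Differing sites — 1:A/T; 27:T/C; 39:C/G.
p = 3/46 = 0.065217.
d = −0.75 · ln(1 − (4/3)·0.065217) = −0.75 · ln(0.913044) = −0.75 · (-0.090971) = 0.0682.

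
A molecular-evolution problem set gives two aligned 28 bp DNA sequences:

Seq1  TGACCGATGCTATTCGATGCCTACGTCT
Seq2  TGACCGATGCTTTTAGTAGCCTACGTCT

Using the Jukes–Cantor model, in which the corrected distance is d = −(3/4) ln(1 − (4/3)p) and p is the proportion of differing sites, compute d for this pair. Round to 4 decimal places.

0.1585

Differing sites — 12:A/T; 15:C/A; 17:A/T; 18:T/A.
p = 4/28 = 0.142857.
d = −0.75 · ln(1 − (4/3)·0.142857) = −0.75 · ln(0.809524) = −0.75 · (-0.211309) = 0.1585.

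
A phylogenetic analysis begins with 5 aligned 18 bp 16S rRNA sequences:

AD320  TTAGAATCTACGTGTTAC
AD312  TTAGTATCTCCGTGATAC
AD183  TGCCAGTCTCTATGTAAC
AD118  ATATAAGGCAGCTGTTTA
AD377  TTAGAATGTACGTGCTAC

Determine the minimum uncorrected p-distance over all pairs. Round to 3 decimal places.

Pairwise Hamming distances:
  AD320 vs AD312: 3
  AD320 vs AD183: 8
  AD320 vs AD118: 9
  AD320 vs AD377: 2
  AD312 vs AD183: 9
  AD312 vs AD118: 12
  AD312 vs AD377: 4
  AD183 vs AD118: 14
  AD183 vs AD377: 10
  AD118 vs AD377: 9
The smallest is 2 mismatches, between AD320 and AD377; p = 2/18 = 0.111.

0.111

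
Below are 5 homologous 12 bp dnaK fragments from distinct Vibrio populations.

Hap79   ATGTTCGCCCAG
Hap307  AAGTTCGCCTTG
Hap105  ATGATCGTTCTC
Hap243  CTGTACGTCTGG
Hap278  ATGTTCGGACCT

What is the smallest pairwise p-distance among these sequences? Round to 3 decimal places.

Pairwise Hamming distances:
  Hap79 vs Hap307: 3
  Hap79 vs Hap105: 5
  Hap79 vs Hap243: 5
  Hap79 vs Hap278: 4
  Hap307 vs Hap105: 6
  Hap307 vs Hap243: 5
  Hap307 vs Hap278: 6
  Hap105 vs Hap243: 7
  Hap105 vs Hap278: 5
  Hap243 vs Hap278: 7
The smallest is 3 mismatches, between Hap79 and Hap307; p = 3/12 = 0.250.

0.250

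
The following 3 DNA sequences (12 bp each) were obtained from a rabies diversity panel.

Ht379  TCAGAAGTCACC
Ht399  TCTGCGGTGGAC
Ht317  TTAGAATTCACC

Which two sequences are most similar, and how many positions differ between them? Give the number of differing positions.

Pairwise Hamming distances:
  Ht379 vs Ht399: 6
  Ht379 vs Ht317: 2
  Ht399 vs Ht317: 8
The smallest is 2, between Ht379 and Ht317.

2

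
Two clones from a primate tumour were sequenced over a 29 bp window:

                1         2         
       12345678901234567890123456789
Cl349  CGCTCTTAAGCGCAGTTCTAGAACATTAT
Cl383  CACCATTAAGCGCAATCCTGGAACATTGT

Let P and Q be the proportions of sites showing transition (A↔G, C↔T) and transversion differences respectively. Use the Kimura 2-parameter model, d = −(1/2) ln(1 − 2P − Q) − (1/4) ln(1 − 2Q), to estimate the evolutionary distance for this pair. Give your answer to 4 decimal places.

0.3152

Mismatches occur at site 2 (G/A, transition), site 4 (T/C, transition), site 5 (C/A, transversion), site 15 (G/A, transition), site 17 (T/C, transition), site 20 (A/G, transition), site 28 (A/G, transition).
Of the 7 differences, 6 transitions and 1 transversion over 29 sites: P = 6/29 = 0.206897, Q = 1/29 = 0.034483.
d = −0.5·ln(0.551723) − 0.25·ln(0.931034) = −0.5·(-0.594709) − 0.25·(-0.071459) = 0.3152.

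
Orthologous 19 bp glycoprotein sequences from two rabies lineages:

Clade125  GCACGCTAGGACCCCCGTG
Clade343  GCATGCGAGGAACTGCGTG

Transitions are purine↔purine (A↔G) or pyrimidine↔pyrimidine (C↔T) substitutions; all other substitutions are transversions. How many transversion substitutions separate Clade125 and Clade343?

3

Differing sites — 4:C/T (Ti); 7:T/G (Tv); 12:C/A (Tv); 14:C/T (Ti); 15:C/G (Tv).
Of the 5 differences, 2 transitions and 3 transversions, so the answer is 3.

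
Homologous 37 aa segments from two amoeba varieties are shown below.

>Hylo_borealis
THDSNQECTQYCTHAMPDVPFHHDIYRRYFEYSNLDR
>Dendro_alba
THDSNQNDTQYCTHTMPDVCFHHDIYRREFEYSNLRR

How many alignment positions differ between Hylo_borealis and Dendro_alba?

The sequences differ at positions 7 (E/N), 8 (C/D), 15 (A/T), 20 (P/C), 29 (Y/E), 36 (D/R).
That gives 6 mismatches out of 37 aligned sites, so the Hamming distance is 6.

6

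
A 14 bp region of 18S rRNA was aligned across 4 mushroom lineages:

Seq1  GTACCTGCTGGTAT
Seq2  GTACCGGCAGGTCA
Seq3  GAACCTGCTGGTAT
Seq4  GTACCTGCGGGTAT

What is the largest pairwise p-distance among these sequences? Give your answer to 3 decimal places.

0.357

Pairwise Hamming distances:
  Seq1 vs Seq2: 4
  Seq1 vs Seq3: 1
  Seq1 vs Seq4: 1
  Seq2 vs Seq3: 5
  Seq2 vs Seq4: 4
  Seq3 vs Seq4: 2
The largest is 5 mismatches, between Seq2 and Seq3; p = 5/14 = 0.357.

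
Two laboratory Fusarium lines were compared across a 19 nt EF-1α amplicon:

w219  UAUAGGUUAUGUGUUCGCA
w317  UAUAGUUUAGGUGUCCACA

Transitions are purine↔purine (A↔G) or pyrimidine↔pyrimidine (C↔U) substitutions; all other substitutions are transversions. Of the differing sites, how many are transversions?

Mismatches occur at site 6 (G↔U, transversion), site 10 (U↔G, transversion), site 15 (U↔C, transition), site 17 (G↔A, transition).
Of the 4 differences, 2 transitions and 2 transversions, so the answer is 2.

2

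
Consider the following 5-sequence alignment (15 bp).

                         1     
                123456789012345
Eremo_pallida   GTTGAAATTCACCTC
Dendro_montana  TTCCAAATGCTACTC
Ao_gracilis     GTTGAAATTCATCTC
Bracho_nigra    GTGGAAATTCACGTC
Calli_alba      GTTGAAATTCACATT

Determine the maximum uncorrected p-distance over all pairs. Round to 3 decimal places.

Pairwise Hamming distances:
  Eremo_pallida vs Dendro_montana: 6
  Eremo_pallida vs Ao_gracilis: 1
  Eremo_pallida vs Bracho_nigra: 2
  Eremo_pallida vs Calli_alba: 2
  Dendro_montana vs Ao_gracilis: 6
  Dendro_montana vs Bracho_nigra: 7
  Dendro_montana vs Calli_alba: 8
  Ao_gracilis vs Bracho_nigra: 3
  Ao_gracilis vs Calli_alba: 3
  Bracho_nigra vs Calli_alba: 3
The largest is 8 mismatches, between Dendro_montana and Calli_alba; p = 8/15 = 0.533.

0.533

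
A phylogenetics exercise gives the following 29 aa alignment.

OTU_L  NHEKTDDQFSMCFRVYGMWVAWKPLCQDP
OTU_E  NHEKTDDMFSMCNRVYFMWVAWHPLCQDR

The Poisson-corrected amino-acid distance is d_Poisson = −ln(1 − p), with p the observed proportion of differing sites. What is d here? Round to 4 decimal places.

Mismatches occur at site 8 (Q/M), site 13 (F/N), site 17 (G/F), site 23 (K/H), site 29 (P/R).
p = 5/29 = 0.172414.
d = −ln(1 − 0.172414) = −ln(0.827586) = 0.1892.

0.1892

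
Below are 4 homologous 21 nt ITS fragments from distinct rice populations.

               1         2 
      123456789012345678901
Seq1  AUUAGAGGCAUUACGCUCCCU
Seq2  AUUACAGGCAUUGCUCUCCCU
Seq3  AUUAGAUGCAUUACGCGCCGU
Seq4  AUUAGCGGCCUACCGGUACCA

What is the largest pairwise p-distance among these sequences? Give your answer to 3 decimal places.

Pairwise Hamming distances:
  Seq1 vs Seq2: 3
  Seq1 vs Seq3: 3
  Seq1 vs Seq4: 7
  Seq2 vs Seq3: 6
  Seq2 vs Seq4: 9
  Seq3 vs Seq4: 10
The largest is 10 mismatches, between Seq3 and Seq4; p = 10/21 = 0.476.

0.476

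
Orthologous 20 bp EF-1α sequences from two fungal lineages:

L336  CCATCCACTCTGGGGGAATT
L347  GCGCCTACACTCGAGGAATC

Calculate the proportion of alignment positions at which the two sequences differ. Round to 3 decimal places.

Mismatches occur at site 1 (C↔G), site 3 (A↔G), site 4 (T↔C), site 6 (C↔T), site 9 (T↔A), site 12 (G↔C), site 14 (G↔A), site 20 (T↔C).
There are 8 differences over 20 sites, so p = 8/20 = 0.400.

0.400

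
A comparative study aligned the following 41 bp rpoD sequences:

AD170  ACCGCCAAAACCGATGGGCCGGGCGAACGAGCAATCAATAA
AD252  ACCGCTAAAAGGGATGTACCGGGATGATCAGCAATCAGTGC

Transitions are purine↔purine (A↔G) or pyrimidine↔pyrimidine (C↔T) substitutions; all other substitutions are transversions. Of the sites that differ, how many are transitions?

Mismatches occur at site 6 (C→T, transition), site 11 (C→G, transversion), site 12 (C→G, transversion), site 17 (G→T, transversion), site 18 (G→A, transition), site 24 (C→A, transversion), site 25 (G→T, transversion), site 26 (A→G, transition), site 28 (C→T, transition), site 29 (G→C, transversion), site 38 (A→G, transition), site 40 (A→G, transition), site 41 (A→C, transversion).
Of the 13 differences, 6 transitions and 7 transversions, so the answer is 6.

6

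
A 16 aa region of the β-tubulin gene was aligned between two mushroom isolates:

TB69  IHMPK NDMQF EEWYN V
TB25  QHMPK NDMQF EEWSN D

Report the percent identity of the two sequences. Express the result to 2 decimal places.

81.25%

The sequences differ at positions 1 (I/Q), 14 (Y/S), 16 (V/D).
13 of the 16 sites match, so the percent identity is 13/16 × 100 = 81.25%.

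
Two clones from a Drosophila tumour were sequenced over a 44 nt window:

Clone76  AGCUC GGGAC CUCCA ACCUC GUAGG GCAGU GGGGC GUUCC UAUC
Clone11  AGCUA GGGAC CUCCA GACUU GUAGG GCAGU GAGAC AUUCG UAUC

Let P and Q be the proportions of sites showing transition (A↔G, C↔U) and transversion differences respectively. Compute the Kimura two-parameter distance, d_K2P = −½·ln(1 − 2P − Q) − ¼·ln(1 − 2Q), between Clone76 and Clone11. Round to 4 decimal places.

0.2118

The sequences differ at positions 5 (C/A, transversion), 16 (A/G, transition), 17 (C/A, transversion), 20 (C/U, transition), 32 (G/A, transition), 34 (G/A, transition), 36 (G/A, transition), 40 (C/G, transversion).
Of the 8 differences, 5 transitions and 3 transversions over 44 sites: P = 5/44 = 0.113636, Q = 3/44 = 0.068182.
d = −0.5·ln(0.704546) − 0.25·ln(0.863636) = −0.5·(-0.350202) − 0.25·(-0.146604) = 0.2118.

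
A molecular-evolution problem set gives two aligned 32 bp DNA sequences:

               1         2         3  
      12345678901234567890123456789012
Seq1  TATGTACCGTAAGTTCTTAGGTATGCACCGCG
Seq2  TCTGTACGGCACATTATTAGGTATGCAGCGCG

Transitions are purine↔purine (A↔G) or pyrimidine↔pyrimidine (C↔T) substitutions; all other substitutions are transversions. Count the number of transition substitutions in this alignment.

Differing sites — 2:A/C (Tv); 8:C/G (Tv); 10:T/C (Ti); 12:A/C (Tv); 13:G/A (Ti); 16:C/A (Tv); 28:C/G (Tv).
Of the 7 differences, 2 transitions and 5 transversions, so the answer is 2.

2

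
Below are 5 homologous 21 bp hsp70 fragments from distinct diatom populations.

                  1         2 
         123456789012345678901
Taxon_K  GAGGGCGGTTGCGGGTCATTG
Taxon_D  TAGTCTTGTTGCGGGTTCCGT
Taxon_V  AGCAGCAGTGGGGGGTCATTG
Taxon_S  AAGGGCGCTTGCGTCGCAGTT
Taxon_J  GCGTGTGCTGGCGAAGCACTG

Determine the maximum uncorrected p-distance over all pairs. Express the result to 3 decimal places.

Pairwise Hamming distances:
  Taxon_K vs Taxon_D: 10
  Taxon_K vs Taxon_V: 7
  Taxon_K vs Taxon_S: 7
  Taxon_K vs Taxon_J: 9
  Taxon_D vs Taxon_V: 14
  Taxon_D vs Taxon_S: 13
  Taxon_D vs Taxon_J: 13
  Taxon_V vs Taxon_S: 12
  Taxon_V vs Taxon_J: 12
  Taxon_S vs Taxon_J: 9
The largest is 14 mismatches, between Taxon_D and Taxon_V; p = 14/21 = 0.667.

0.667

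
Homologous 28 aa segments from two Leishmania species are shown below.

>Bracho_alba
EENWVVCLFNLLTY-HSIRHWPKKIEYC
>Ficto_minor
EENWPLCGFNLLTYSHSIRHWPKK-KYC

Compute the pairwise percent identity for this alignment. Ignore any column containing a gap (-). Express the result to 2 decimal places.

84.62%

Excluding the 2 gap columns leaves 26 comparable sites.
Mismatches occur at site 5 (V→P), site 6 (V→L), site 8 (L→G), site 26 (E→K).
22 of the 26 comparable sites match, so the percent identity is 22/26 × 100 = 84.62%.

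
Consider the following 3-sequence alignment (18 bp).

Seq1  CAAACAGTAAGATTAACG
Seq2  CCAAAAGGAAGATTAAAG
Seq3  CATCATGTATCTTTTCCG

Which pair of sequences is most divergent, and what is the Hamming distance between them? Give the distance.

Pairwise Hamming distances:
  Seq1 vs Seq2: 4
  Seq1 vs Seq3: 9
  Seq2 vs Seq3: 11
The largest is 11, between Seq2 and Seq3.

11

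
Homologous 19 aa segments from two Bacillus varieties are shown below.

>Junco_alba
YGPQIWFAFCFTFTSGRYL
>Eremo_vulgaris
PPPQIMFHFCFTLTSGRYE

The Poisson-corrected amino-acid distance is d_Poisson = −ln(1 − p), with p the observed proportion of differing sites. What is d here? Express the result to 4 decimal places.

Mismatches occur at site 1 (Y→P), site 2 (G→P), site 6 (W→M), site 8 (A→H), site 13 (F→L), site 19 (L→E).
p = 6/19 = 0.315789.
d = −ln(1 − 0.315789) = −ln(0.684211) = 0.3795.

0.3795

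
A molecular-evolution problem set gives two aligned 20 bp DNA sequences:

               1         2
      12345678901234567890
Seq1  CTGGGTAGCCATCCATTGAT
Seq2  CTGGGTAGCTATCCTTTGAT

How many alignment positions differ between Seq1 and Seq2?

Mismatches occur at site 10 (C↔T), site 15 (A↔T).
That gives 2 mismatches out of 20 aligned sites, so the Hamming distance is 2.

2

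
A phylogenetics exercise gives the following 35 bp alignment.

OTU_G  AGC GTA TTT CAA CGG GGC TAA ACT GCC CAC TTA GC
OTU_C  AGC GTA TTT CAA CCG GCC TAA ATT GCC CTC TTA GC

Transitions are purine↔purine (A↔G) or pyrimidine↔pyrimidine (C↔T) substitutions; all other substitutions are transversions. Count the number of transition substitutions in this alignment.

1

Differing sites — 14:G/C (Tv); 17:G/C (Tv); 23:C/T (Ti); 29:A/T (Tv).
Of the 4 differences, 1 transition and 3 transversions, so the answer is 1.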